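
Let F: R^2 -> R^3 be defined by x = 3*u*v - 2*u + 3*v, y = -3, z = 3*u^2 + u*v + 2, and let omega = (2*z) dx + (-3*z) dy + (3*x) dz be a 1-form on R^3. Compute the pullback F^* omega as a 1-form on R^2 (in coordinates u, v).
F^* omega = (72*u^2*v - 48*u^2 + 15*u*v^2 + 44*u*v + 9*v^2 + 12*v - 8) du + (18*u^3 + 15*u^2*v + 12*u^2 + 15*u*v + 12*u + 12) dv

Using F^*(f dg) = (f ∘ F) d(g ∘ F), substitute each coordinate x_i by F_i(u, v) in f_i, and replace dx_i by d F_i = (∂F_i/∂u) du + (∂F_i/∂v) dv.
  For the x component: f_1(F) = 6*u^2 + 2*u*v + 4; d F_1 = (3*v - 2) du + (3*u + 3) dv
  For the y component: f_2(F) = -9*u^2 - 3*u*v - 6; d F_2 = (0) du + (0) dv
  For the z component: f_3(F) = 9*u*v - 6*u + 9*v; d F_3 = (6*u + v) du + (u) dv
Combining and collecting du, dv coefficients:
  coeff of du: 72*u^2*v - 48*u^2 + 15*u*v^2 + 44*u*v + 9*v^2 + 12*v - 8
  coeff of dv: 18*u^3 + 15*u^2*v + 12*u^2 + 15*u*v + 12*u + 12
F^* omega = (72*u^2*v - 48*u^2 + 15*u*v^2 + 44*u*v + 9*v^2 + 12*v - 8) du + (18*u^3 + 15*u^2*v + 12*u^2 + 15*u*v + 12*u + 12) dv.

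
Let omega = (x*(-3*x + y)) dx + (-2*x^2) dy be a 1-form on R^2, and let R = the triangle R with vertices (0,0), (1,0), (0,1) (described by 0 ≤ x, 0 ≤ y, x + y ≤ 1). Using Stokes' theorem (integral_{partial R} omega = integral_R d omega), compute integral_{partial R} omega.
integral_(partial R) omega = -5/6

Stokes: integral_partial_R omega = integral_R d omega with d omega = (∂Q/∂x - ∂P/∂y) dx ∧ dy.
  ∂Q/∂x = -4*x
  ∂P/∂y = x
  integrand = ∂Q/∂x - ∂P/∂y = -5*x.
Integrating over R: integral_0^1 integral_0^{1-x} (-5*x) dy dx = -5/6.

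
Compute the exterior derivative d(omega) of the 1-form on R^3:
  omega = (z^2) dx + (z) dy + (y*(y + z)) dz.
d(omega) = (-2*z) dx ∧ dz + (2*y + z - 1) dy ∧ dz

For a 1-form omega = sum_i f_i dx_i, the exterior derivative is
  d(omega) = sum_{i < j} (∂f_j/∂x_i - ∂f_i/∂x_j) dx_i ∧ dx_j.
  coefficient of dx ∧ dz: ∂f_3/∂x - ∂f_1/∂z = ∂(y*(y + z))/∂x - ∂(z^2)/∂z = -2*z
  coefficient of dy ∧ dz: ∂f_3/∂y - ∂f_2/∂z = ∂(y*(y + z))/∂y - ∂(z)/∂z = 2*y + z - 1
Assembling: d(omega) = (-2*z) dx ∧ dz + (2*y + z - 1) dy ∧ dz.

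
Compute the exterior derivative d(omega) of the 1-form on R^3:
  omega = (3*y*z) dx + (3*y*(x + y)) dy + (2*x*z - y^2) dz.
d(omega) = (3*y - 3*z) dx ∧ dy + (-3*y + 2*z) dx ∧ dz + (-2*y) dy ∧ dz

For a 1-form omega = sum_i f_i dx_i, the exterior derivative is
  d(omega) = sum_{i < j} (∂f_j/∂x_i - ∂f_i/∂x_j) dx_i ∧ dx_j.
  coefficient of dx ∧ dy: ∂f_2/∂x - ∂f_1/∂y = ∂(3*y*(x + y))/∂x - ∂(3*y*z)/∂y = 3*y - 3*z
  coefficient of dx ∧ dz: ∂f_3/∂x - ∂f_1/∂z = ∂(2*x*z - y^2)/∂x - ∂(3*y*z)/∂z = -3*y + 2*z
  coefficient of dy ∧ dz: ∂f_3/∂y - ∂f_2/∂z = ∂(2*x*z - y^2)/∂y - ∂(3*y*(x + y))/∂z = -2*y
Assembling: d(omega) = (3*y - 3*z) dx ∧ dy + (-3*y + 2*z) dx ∧ dz + (-2*y) dy ∧ dz.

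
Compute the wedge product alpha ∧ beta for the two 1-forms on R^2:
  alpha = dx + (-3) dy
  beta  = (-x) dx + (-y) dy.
alpha ∧ beta = (-3*x - y) dx ∧ dy

Distribute the wedge, using dx_i ∧ dx_j = -dx_j ∧ dx_i and dx_i ∧ dx_i = 0. For each pair (i, j) with i < j, the coefficient of dx_i ∧ dx_j in alpha ∧ beta is (alpha_i * beta_j - alpha_j * beta_i). Collecting: alpha ∧ beta = (-3*x - y) dx ∧ dy.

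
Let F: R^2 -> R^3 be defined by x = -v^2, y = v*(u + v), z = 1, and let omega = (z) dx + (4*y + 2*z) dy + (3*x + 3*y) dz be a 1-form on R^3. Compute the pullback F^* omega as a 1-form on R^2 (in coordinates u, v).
F^* omega = (2*v*(2*u*v + 2*v^2 + 1)) du + (4*u^2*v + 12*u*v^2 + 2*u + 8*v^3 + 2*v) dv

Using F^*(f dg) = (f ∘ F) d(g ∘ F), substitute each coordinate x_i by F_i(u, v) in f_i, and replace dx_i by d F_i = (∂F_i/∂u) du + (∂F_i/∂v) dv.
  For the x component: f_1(F) = 1; d F_1 = (0) du + (-2*v) dv
  For the y component: f_2(F) = 4*u*v + 4*v^2 + 2; d F_2 = (v) du + (u + 2*v) dv
  For the z component: f_3(F) = 3*u*v; d F_3 = (0) du + (0) dv
Combining and collecting du, dv coefficients:
  coeff of du: 2*v*(2*u*v + 2*v^2 + 1)
  coeff of dv: 4*u^2*v + 12*u*v^2 + 2*u + 8*v^3 + 2*v
F^* omega = (2*v*(2*u*v + 2*v^2 + 1)) du + (4*u^2*v + 12*u*v^2 + 2*u + 8*v^3 + 2*v) dv.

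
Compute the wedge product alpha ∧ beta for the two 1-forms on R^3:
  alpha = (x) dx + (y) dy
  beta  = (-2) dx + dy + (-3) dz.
alpha ∧ beta = (x + 2*y) dx ∧ dy + (-3*x) dx ∧ dz + (-3*y) dy ∧ dz

Distribute the wedge, using dx_i ∧ dx_j = -dx_j ∧ dx_i and dx_i ∧ dx_i = 0. For each pair (i, j) with i < j, the coefficient of dx_i ∧ dx_j in alpha ∧ beta is (alpha_i * beta_j - alpha_j * beta_i). Collecting: alpha ∧ beta = (x + 2*y) dx ∧ dy + (-3*x) dx ∧ dz + (-3*y) dy ∧ dz.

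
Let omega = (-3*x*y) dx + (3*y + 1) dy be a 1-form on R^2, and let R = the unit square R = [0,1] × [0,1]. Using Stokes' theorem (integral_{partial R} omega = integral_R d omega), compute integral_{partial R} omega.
integral_(partial R) omega = 3/2

Stokes: integral_partial_R omega = integral_R d omega with d omega = (∂Q/∂x - ∂P/∂y) dx ∧ dy.
  ∂Q/∂x = 0
  ∂P/∂y = -3*x
  integrand = ∂Q/∂x - ∂P/∂y = 3*x.
Integrating over R: integral_0^1 integral_0^1 (3*x) dx dy = 3/2.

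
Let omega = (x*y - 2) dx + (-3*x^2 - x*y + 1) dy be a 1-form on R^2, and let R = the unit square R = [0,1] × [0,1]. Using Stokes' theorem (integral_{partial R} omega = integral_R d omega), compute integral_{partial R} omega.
integral_(partial R) omega = -4

Stokes: integral_partial_R omega = integral_R d omega with d omega = (∂Q/∂x - ∂P/∂y) dx ∧ dy.
  ∂Q/∂x = -6*x - y
  ∂P/∂y = x
  integrand = ∂Q/∂x - ∂P/∂y = -7*x - y.
Integrating over R: integral_0^1 integral_0^1 (-7*x - y) dx dy = -4.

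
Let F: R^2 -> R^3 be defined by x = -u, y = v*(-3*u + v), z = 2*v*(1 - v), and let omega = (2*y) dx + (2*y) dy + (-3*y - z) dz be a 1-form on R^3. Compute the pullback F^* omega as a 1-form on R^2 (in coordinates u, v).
F^* omega = (2*v*(9*u*v + 3*u - 3*v^2 - v)) du + (2*v*(9*u^2 - 27*u*v + 9*u + 4*v^2 + 3*v - 2)) dv

Using F^*(f dg) = (f ∘ F) d(g ∘ F), substitute each coordinate x_i by F_i(u, v) in f_i, and replace dx_i by d F_i = (∂F_i/∂u) du + (∂F_i/∂v) dv.
  For the x component: f_1(F) = 2*v*(-3*u + v); d F_1 = (-1) du + (0) dv
  For the y component: f_2(F) = 2*v*(-3*u + v); d F_2 = (-3*v) du + (-3*u + 2*v) dv
  For the z component: f_3(F) = v*(9*u - v - 2); d F_3 = (0) du + (2 - 4*v) dv
Combining and collecting du, dv coefficients:
  coeff of du: 2*v*(9*u*v + 3*u - 3*v^2 - v)
  coeff of dv: 2*v*(9*u^2 - 27*u*v + 9*u + 4*v^2 + 3*v - 2)
F^* omega = (2*v*(9*u*v + 3*u - 3*v^2 - v)) du + (2*v*(9*u^2 - 27*u*v + 9*u + 4*v^2 + 3*v - 2)) dv.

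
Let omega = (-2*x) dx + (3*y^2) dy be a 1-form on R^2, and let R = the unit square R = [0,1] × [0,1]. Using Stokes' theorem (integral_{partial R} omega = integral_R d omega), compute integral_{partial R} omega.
integral_(partial R) omega = 0

Stokes: integral_partial_R omega = integral_R d omega with d omega = (∂Q/∂x - ∂P/∂y) dx ∧ dy.
  ∂Q/∂x = 0
  ∂P/∂y = 0
  integrand = ∂Q/∂x - ∂P/∂y = 0.
Integrating over R: integral_0^1 integral_0^1 (0) dx dy = 0.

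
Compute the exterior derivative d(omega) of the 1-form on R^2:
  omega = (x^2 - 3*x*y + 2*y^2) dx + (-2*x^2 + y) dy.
d(omega) = (-x - 4*y) dx ∧ dy

For a 1-form omega = sum_i f_i dx_i, the exterior derivative is
  d(omega) = sum_{i < j} (∂f_j/∂x_i - ∂f_i/∂x_j) dx_i ∧ dx_j.
  coefficient of dx ∧ dy: ∂f_2/∂x - ∂f_1/∂y = ∂(-2*x^2 + y)/∂x - ∂(x^2 - 3*x*y + 2*y^2)/∂y = -x - 4*y
Assembling: d(omega) = (-x - 4*y) dx ∧ dy.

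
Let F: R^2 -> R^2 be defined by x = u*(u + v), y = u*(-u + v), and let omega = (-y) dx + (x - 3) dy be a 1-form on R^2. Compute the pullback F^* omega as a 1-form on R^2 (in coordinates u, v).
F^* omega = (-2*u^2*v + 6*u - 3*v) du + (u*(2*u^2 - 3)) dv

Using F^*(f dg) = (f ∘ F) d(g ∘ F), substitute each coordinate x_i by F_i(u, v) in f_i, and replace dx_i by d F_i = (∂F_i/∂u) du + (∂F_i/∂v) dv.
  For the x component: f_1(F) = u*(u - v); d F_1 = (2*u + v) du + (u) dv
  For the y component: f_2(F) = u^2 + u*v - 3; d F_2 = (-2*u + v) du + (u) dv
Combining and collecting du, dv coefficients:
  coeff of du: -2*u^2*v + 6*u - 3*v
  coeff of dv: u*(2*u^2 - 3)
F^* omega = (-2*u^2*v + 6*u - 3*v) du + (u*(2*u^2 - 3)) dv.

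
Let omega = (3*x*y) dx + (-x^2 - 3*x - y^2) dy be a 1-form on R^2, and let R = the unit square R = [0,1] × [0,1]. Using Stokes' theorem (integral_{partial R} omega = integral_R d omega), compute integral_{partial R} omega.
integral_(partial R) omega = -11/2

Stokes: integral_partial_R omega = integral_R d omega with d omega = (∂Q/∂x - ∂P/∂y) dx ∧ dy.
  ∂Q/∂x = -2*x - 3
  ∂P/∂y = 3*x
  integrand = ∂Q/∂x - ∂P/∂y = -5*x - 3.
Integrating over R: integral_0^1 integral_0^1 (-5*x - 3) dx dy = -11/2.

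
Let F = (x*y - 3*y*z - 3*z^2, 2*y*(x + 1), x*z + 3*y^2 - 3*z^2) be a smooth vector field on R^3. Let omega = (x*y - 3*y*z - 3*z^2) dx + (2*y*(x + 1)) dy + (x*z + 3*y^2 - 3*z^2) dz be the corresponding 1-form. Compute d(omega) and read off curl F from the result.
d(omega) = (6*y) dy ∧ dz + (-3*y - 7*z) dz ∧ dx + (-x + 2*y + 3*z) dx ∧ dy; curl F = (6*y, -3*y - 7*z, -x + 2*y + 3*z)

d omega = sum_{i<j} (∂f_j/∂x_i - ∂f_i/∂x_j) dx_i ∧ dx_j. Under the identification (dy ∧ dz, dz ∧ dx, dx ∧ dy) ↔ (e_x, e_y, e_z), the coefficients are exactly the components of curl F. Compute:
  ∂R/∂y - ∂Q/∂z = (6*y) - (0) = 6*y
  ∂P/∂z - ∂R/∂x = (-3*y - 6*z) - (z) = -3*y - 7*z
  ∂Q/∂x - ∂P/∂y = (2*y) - (x - 3*z) = -x + 2*y + 3*z.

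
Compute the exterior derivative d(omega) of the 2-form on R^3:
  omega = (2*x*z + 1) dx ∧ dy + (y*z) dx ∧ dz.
d(omega) = (2*x - z) dx ∧ dy ∧ dz

For a 2-form omega = sum_{i<j} g_{ij} dx_i ∧ dx_j, the exterior derivative is
  d(omega) = sum_{i<j} d(g_{ij}) ∧ dx_i ∧ dx_j = sum_{i<j, k} (∂g_{ij}/∂x_k) dx_k ∧ dx_i ∧ dx_j.
Expand each term, using dx_k ∧ dx_i ∧ dx_j = sgn(permutation) dx_{(a)} ∧ dx_{(b)} ∧ dx_{(c)} with (a < b < c) sorted:
  d(2*x*z + 1) includes (∂/∂z)(2*x*z + 1) dz = (2*x) dz, which multiplied by dx ∧ dy gives (2*x) dx ∧ dy ∧ dz
  d(y*z) includes (∂/∂y)(y*z) dy = (z) dy, which multiplied by dx ∧ dz gives (-z) dx ∧ dy ∧ dz
Collecting like 3-forms: d(omega) = (2*x - z) dx ∧ dy ∧ dz.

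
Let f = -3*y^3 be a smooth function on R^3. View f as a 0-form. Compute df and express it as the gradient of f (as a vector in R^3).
df = (0) dx + (-9*y^2) dy + (0) dz; grad f = (0, -9*y^2, 0)

For a 0-form f, d f = (∂f/∂x) dx + (∂f/∂y) dy + (∂f/∂z) dz. The components of the vector representation are exactly the entries of grad f in Cartesian coordinates:
  ∂f/∂x = 0
  ∂f/∂y = -9*y^2
  ∂f/∂z = 0.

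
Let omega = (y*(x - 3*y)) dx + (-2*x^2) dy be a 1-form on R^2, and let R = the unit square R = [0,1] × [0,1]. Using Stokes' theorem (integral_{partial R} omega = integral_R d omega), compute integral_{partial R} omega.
integral_(partial R) omega = 1/2

Stokes: integral_partial_R omega = integral_R d omega with d omega = (∂Q/∂x - ∂P/∂y) dx ∧ dy.
  ∂Q/∂x = -4*x
  ∂P/∂y = x - 6*y
  integrand = ∂Q/∂x - ∂P/∂y = -5*x + 6*y.
Integrating over R: integral_0^1 integral_0^1 (-5*x + 6*y) dx dy = 1/2.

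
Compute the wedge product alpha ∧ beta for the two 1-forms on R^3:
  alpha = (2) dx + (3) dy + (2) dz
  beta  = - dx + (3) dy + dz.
alpha ∧ beta = (9) dx ∧ dy + (4) dx ∧ dz + (-3) dy ∧ dz

Distribute the wedge, using dx_i ∧ dx_j = -dx_j ∧ dx_i and dx_i ∧ dx_i = 0. For each pair (i, j) with i < j, the coefficient of dx_i ∧ dx_j in alpha ∧ beta is (alpha_i * beta_j - alpha_j * beta_i). Collecting: alpha ∧ beta = (9) dx ∧ dy + (4) dx ∧ dz + (-3) dy ∧ dz.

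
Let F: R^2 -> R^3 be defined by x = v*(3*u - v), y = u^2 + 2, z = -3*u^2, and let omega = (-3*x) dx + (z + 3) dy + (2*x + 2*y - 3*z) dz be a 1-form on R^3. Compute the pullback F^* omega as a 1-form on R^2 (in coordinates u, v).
F^* omega = (-72*u^3 - 36*u^2*v - 15*u*v^2 - 18*u + 9*v^3) du + (3*v*(-9*u^2 + 9*u*v - 2*v^2)) dv

Using F^*(f dg) = (f ∘ F) d(g ∘ F), substitute each coordinate x_i by F_i(u, v) in f_i, and replace dx_i by d F_i = (∂F_i/∂u) du + (∂F_i/∂v) dv.
  For the x component: f_1(F) = 3*v*(-3*u + v); d F_1 = (3*v) du + (3*u - 2*v) dv
  For the y component: f_2(F) = 3 - 3*u^2; d F_2 = (2*u) du + (0) dv
  For the z component: f_3(F) = 11*u^2 + 6*u*v - 2*v^2 + 4; d F_3 = (-6*u) du + (0) dv
Combining and collecting du, dv coefficients:
  coeff of du: -72*u^3 - 36*u^2*v - 15*u*v^2 - 18*u + 9*v^3
  coeff of dv: 3*v*(-9*u^2 + 9*u*v - 2*v^2)
F^* omega = (-72*u^3 - 36*u^2*v - 15*u*v^2 - 18*u + 9*v^3) du + (3*v*(-9*u^2 + 9*u*v - 2*v^2)) dv.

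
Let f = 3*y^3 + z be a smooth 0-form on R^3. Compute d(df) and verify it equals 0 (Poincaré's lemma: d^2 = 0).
d(df) = 0

Step 1: df = sum_i (∂f/∂x_i) dx_i = (0) dx + (9*y^2) dy + (1) dz.
Step 2: Apply d again. Using the 1-form formula, the coefficient of dx ∧ dy in d(df) is ∂^2 f/∂x ∂y - ∂^2 f/∂y ∂x = (0) - (0) = 0 (equality of mixed partials for smooth f).
Similarly for dx ∧ dz and dy ∧ dz — all coefficients vanish. So d(df) = 0.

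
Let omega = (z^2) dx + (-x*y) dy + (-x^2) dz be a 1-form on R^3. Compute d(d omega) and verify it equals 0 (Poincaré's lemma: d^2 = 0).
d(d omega) = 0

Step 1: d omega = sum_{i<j} (∂f_j/∂x_i - ∂f_i/∂x_j) dx_i ∧ dx_j:
  coeff of dx ∧ dy: -y
  coeff of dx ∧ dz: -2*x - 2*z
  coeff of dy ∧ dz: 0
Step 2: Apply d again to each 2-form coefficient. The only possible 3-form in R^3 is dx ∧ dy ∧ dz, with coefficient
  ∂(coeff of dy∧dz)/∂x - ∂(coeff of dx∧dz)/∂y + ∂(coeff of dx∧dy)/∂z
  = ∂/∂x (0) - ∂/∂y (-2*x - 2*z) + ∂/∂z (-y).
Each of these terms simplifies to sums of mixed partials that cancel in pairs. The result is 0 (by equality of mixed partials for smooth functions — Schwarz / Clairaut).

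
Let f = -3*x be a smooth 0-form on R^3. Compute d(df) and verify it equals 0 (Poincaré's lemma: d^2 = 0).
d(df) = 0

Step 1: df = sum_i (∂f/∂x_i) dx_i = (-3) dx + (0) dy + (0) dz.
Step 2: Apply d again. Using the 1-form formula, the coefficient of dx ∧ dy in d(df) is ∂^2 f/∂x ∂y - ∂^2 f/∂y ∂x = (0) - (0) = 0 (equality of mixed partials for smooth f).
Similarly for dx ∧ dz and dy ∧ dz — all coefficients vanish. So d(df) = 0.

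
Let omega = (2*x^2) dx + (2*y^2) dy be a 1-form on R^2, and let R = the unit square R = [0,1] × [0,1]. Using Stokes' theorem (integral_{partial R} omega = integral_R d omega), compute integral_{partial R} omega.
integral_(partial R) omega = 0

Stokes: integral_partial_R omega = integral_R d omega with d omega = (∂Q/∂x - ∂P/∂y) dx ∧ dy.
  ∂Q/∂x = 0
  ∂P/∂y = 0
  integrand = ∂Q/∂x - ∂P/∂y = 0.
Integrating over R: integral_0^1 integral_0^1 (0) dx dy = 0.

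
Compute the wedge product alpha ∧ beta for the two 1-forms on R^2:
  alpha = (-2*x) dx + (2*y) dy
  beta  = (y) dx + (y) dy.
alpha ∧ beta = (-2*y*(x + y)) dx ∧ dy

Distribute the wedge, using dx_i ∧ dx_j = -dx_j ∧ dx_i and dx_i ∧ dx_i = 0. For each pair (i, j) with i < j, the coefficient of dx_i ∧ dx_j in alpha ∧ beta is (alpha_i * beta_j - alpha_j * beta_i). Collecting: alpha ∧ beta = (-2*y*(x + y)) dx ∧ dy.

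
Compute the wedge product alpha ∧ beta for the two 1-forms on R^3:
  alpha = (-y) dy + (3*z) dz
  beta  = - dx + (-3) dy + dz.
alpha ∧ beta = (-y) dx ∧ dy + (-y + 9*z) dy ∧ dz + (3*z) dx ∧ dz

Distribute the wedge, using dx_i ∧ dx_j = -dx_j ∧ dx_i and dx_i ∧ dx_i = 0. For each pair (i, j) with i < j, the coefficient of dx_i ∧ dx_j in alpha ∧ beta is (alpha_i * beta_j - alpha_j * beta_i). Collecting: alpha ∧ beta = (-y) dx ∧ dy + (-y + 9*z) dy ∧ dz + (3*z) dx ∧ dz.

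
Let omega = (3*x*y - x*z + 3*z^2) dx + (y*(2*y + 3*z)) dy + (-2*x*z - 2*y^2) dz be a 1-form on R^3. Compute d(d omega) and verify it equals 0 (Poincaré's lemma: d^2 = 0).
d(d omega) = 0

Step 1: d omega = sum_{i<j} (∂f_j/∂x_i - ∂f_i/∂x_j) dx_i ∧ dx_j:
  coeff of dx ∧ dy: -3*x
  coeff of dx ∧ dz: x - 8*z
  coeff of dy ∧ dz: -7*y
Step 2: Apply d again to each 2-form coefficient. The only possible 3-form in R^3 is dx ∧ dy ∧ dz, with coefficient
  ∂(coeff of dy∧dz)/∂x - ∂(coeff of dx∧dz)/∂y + ∂(coeff of dx∧dy)/∂z
  = ∂/∂x (-7*y) - ∂/∂y (x - 8*z) + ∂/∂z (-3*x).
Each of these terms simplifies to sums of mixed partials that cancel in pairs. The result is 0 (by equality of mixed partials for smooth functions — Schwarz / Clairaut).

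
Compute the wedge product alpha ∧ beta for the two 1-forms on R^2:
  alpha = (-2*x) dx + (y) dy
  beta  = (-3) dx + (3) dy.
alpha ∧ beta = (-6*x + 3*y) dx ∧ dy

Distribute the wedge, using dx_i ∧ dx_j = -dx_j ∧ dx_i and dx_i ∧ dx_i = 0. For each pair (i, j) with i < j, the coefficient of dx_i ∧ dx_j in alpha ∧ beta is (alpha_i * beta_j - alpha_j * beta_i). Collecting: alpha ∧ beta = (-6*x + 3*y) dx ∧ dy.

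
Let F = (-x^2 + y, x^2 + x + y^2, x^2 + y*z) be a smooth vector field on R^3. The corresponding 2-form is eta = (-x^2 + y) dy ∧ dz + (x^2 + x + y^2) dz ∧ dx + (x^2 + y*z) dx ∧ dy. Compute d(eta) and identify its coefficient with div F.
d(eta) = (-2*x + 3*y) dx ∧ dy ∧ dz; div F = -2*x + 3*y

For a 2-form in R^3 of the form above, applying d gives a 3-form with coefficient ∂P/∂x + ∂Q/∂y + ∂R/∂z:
  ∂P/∂x = -2*x
  ∂Q/∂y = 2*y
  ∂R/∂z = y
Sum = -2*x + 3*y, which is exactly div F.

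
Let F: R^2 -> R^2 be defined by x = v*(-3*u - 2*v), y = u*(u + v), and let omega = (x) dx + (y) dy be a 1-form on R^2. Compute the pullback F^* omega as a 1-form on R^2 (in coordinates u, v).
F^* omega = (2*u^3 + 3*u^2*v + 10*u*v^2 + 6*v^3) du + (u^3 + 10*u^2*v + 18*u*v^2 + 8*v^3) dv

Using F^*(f dg) = (f ∘ F) d(g ∘ F), substitute each coordinate x_i by F_i(u, v) in f_i, and replace dx_i by d F_i = (∂F_i/∂u) du + (∂F_i/∂v) dv.
  For the x component: f_1(F) = v*(-3*u - 2*v); d F_1 = (-3*v) du + (-3*u - 4*v) dv
  For the y component: f_2(F) = u*(u + v); d F_2 = (2*u + v) du + (u) dv
Combining and collecting du, dv coefficients:
  coeff of du: 2*u^3 + 3*u^2*v + 10*u*v^2 + 6*v^3
  coeff of dv: u^3 + 10*u^2*v + 18*u*v^2 + 8*v^3
F^* omega = (2*u^3 + 3*u^2*v + 10*u*v^2 + 6*v^3) du + (u^3 + 10*u^2*v + 18*u*v^2 + 8*v^3) dv.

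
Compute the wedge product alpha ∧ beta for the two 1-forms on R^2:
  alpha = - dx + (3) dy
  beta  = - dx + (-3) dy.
alpha ∧ beta = (6) dx ∧ dy

Distribute the wedge, using dx_i ∧ dx_j = -dx_j ∧ dx_i and dx_i ∧ dx_i = 0. For each pair (i, j) with i < j, the coefficient of dx_i ∧ dx_j in alpha ∧ beta is (alpha_i * beta_j - alpha_j * beta_i). Collecting: alpha ∧ beta = (6) dx ∧ dy.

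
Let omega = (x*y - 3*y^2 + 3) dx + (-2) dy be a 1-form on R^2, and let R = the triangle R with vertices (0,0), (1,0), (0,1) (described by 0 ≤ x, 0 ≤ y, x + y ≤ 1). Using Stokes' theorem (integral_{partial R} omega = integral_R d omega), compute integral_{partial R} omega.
integral_(partial R) omega = 5/6

Stokes: integral_partial_R omega = integral_R d omega with d omega = (∂Q/∂x - ∂P/∂y) dx ∧ dy.
  ∂Q/∂x = 0
  ∂P/∂y = x - 6*y
  integrand = ∂Q/∂x - ∂P/∂y = -x + 6*y.
Integrating over R: integral_0^1 integral_0^{1-x} (-x + 6*y) dy dx = 5/6.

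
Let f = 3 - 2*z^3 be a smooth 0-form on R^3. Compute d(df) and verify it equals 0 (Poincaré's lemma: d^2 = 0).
d(df) = 0

Step 1: df = sum_i (∂f/∂x_i) dx_i = (0) dx + (0) dy + (-6*z^2) dz.
Step 2: Apply d again. Using the 1-form formula, the coefficient of dx ∧ dy in d(df) is ∂^2 f/∂x ∂y - ∂^2 f/∂y ∂x = (0) - (0) = 0 (equality of mixed partials for smooth f).
Similarly for dx ∧ dz and dy ∧ dz — all coefficients vanish. So d(df) = 0.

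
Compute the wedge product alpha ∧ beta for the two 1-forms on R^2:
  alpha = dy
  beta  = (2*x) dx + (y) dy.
alpha ∧ beta = (-2*x) dx ∧ dy

Distribute the wedge, using dx_i ∧ dx_j = -dx_j ∧ dx_i and dx_i ∧ dx_i = 0. For each pair (i, j) with i < j, the coefficient of dx_i ∧ dx_j in alpha ∧ beta is (alpha_i * beta_j - alpha_j * beta_i). Collecting: alpha ∧ beta = (-2*x) dx ∧ dy.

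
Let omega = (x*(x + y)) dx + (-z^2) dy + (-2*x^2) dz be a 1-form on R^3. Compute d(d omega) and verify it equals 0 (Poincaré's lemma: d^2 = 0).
d(d omega) = 0

Step 1: d omega = sum_{i<j} (∂f_j/∂x_i - ∂f_i/∂x_j) dx_i ∧ dx_j:
  coeff of dx ∧ dy: -x
  coeff of dx ∧ dz: -4*x
  coeff of dy ∧ dz: 2*z
Step 2: Apply d again to each 2-form coefficient. The only possible 3-form in R^3 is dx ∧ dy ∧ dz, with coefficient
  ∂(coeff of dy∧dz)/∂x - ∂(coeff of dx∧dz)/∂y + ∂(coeff of dx∧dy)/∂z
  = ∂/∂x (2*z) - ∂/∂y (-4*x) + ∂/∂z (-x).
Each of these terms simplifies to sums of mixed partials that cancel in pairs. The result is 0 (by equality of mixed partials for smooth functions — Schwarz / Clairaut).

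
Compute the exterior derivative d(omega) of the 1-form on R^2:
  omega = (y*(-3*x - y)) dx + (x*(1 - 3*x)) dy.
d(omega) = (-3*x + 2*y + 1) dx ∧ dy

For a 1-form omega = sum_i f_i dx_i, the exterior derivative is
  d(omega) = sum_{i < j} (∂f_j/∂x_i - ∂f_i/∂x_j) dx_i ∧ dx_j.
  coefficient of dx ∧ dy: ∂f_2/∂x - ∂f_1/∂y = ∂(x*(1 - 3*x))/∂x - ∂(y*(-3*x - y))/∂y = -3*x + 2*y + 1
Assembling: d(omega) = (-3*x + 2*y + 1) dx ∧ dy.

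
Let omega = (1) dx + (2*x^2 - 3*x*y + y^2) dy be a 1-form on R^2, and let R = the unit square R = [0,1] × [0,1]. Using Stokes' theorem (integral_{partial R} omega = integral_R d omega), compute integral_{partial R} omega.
integral_(partial R) omega = 1/2

Stokes: integral_partial_R omega = integral_R d omega with d omega = (∂Q/∂x - ∂P/∂y) dx ∧ dy.
  ∂Q/∂x = 4*x - 3*y
  ∂P/∂y = 0
  integrand = ∂Q/∂x - ∂P/∂y = 4*x - 3*y.
Integrating over R: integral_0^1 integral_0^1 (4*x - 3*y) dx dy = 1/2.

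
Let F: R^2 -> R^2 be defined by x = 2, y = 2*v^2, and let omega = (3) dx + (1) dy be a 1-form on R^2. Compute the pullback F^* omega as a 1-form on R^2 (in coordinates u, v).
F^* omega = (4*v) dv

Using F^*(f dg) = (f ∘ F) d(g ∘ F), substitute each coordinate x_i by F_i(u, v) in f_i, and replace dx_i by d F_i = (∂F_i/∂u) du + (∂F_i/∂v) dv.
  For the x component: f_1(F) = 3; d F_1 = (0) du + (0) dv
  For the y component: f_2(F) = 1; d F_2 = (0) du + (4*v) dv
Combining and collecting du, dv coefficients:
  coeff of du: 0
  coeff of dv: 4*v
F^* omega = (4*v) dv.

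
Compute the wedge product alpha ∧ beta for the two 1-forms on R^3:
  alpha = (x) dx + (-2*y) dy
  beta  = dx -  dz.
alpha ∧ beta = (-x) dx ∧ dz + (2*y) dx ∧ dy + (2*y) dy ∧ dz

Distribute the wedge, using dx_i ∧ dx_j = -dx_j ∧ dx_i and dx_i ∧ dx_i = 0. For each pair (i, j) with i < j, the coefficient of dx_i ∧ dx_j in alpha ∧ beta is (alpha_i * beta_j - alpha_j * beta_i). Collecting: alpha ∧ beta = (-x) dx ∧ dz + (2*y) dx ∧ dy + (2*y) dy ∧ dz.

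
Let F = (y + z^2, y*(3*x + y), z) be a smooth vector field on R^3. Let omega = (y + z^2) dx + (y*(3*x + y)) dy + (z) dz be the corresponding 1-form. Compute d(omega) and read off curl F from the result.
d(omega) = (0) dy ∧ dz + (2*z) dz ∧ dx + (3*y - 1) dx ∧ dy; curl F = (0, 2*z, 3*y - 1)

d omega = sum_{i<j} (∂f_j/∂x_i - ∂f_i/∂x_j) dx_i ∧ dx_j. Under the identification (dy ∧ dz, dz ∧ dx, dx ∧ dy) ↔ (e_x, e_y, e_z), the coefficients are exactly the components of curl F. Compute:
  ∂R/∂y - ∂Q/∂z = (0) - (0) = 0
  ∂P/∂z - ∂R/∂x = (2*z) - (0) = 2*z
  ∂Q/∂x - ∂P/∂y = (3*y) - (1) = 3*y - 1.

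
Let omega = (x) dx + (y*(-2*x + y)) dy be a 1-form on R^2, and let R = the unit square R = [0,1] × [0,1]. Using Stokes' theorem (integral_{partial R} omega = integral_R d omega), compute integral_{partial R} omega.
integral_(partial R) omega = -1

Stokes: integral_partial_R omega = integral_R d omega with d omega = (∂Q/∂x - ∂P/∂y) dx ∧ dy.
  ∂Q/∂x = -2*y
  ∂P/∂y = 0
  integrand = ∂Q/∂x - ∂P/∂y = -2*y.
Integrating over R: integral_0^1 integral_0^1 (-2*y) dx dy = -1.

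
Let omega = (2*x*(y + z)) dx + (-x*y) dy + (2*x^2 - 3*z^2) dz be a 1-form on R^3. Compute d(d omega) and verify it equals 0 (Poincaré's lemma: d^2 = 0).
d(d omega) = 0

Step 1: d omega = sum_{i<j} (∂f_j/∂x_i - ∂f_i/∂x_j) dx_i ∧ dx_j:
  coeff of dx ∧ dy: -2*x - y
  coeff of dx ∧ dz: 2*x
  coeff of dy ∧ dz: 0
Step 2: Apply d again to each 2-form coefficient. The only possible 3-form in R^3 is dx ∧ dy ∧ dz, with coefficient
  ∂(coeff of dy∧dz)/∂x - ∂(coeff of dx∧dz)/∂y + ∂(coeff of dx∧dy)/∂z
  = ∂/∂x (0) - ∂/∂y (2*x) + ∂/∂z (-2*x - y).
Each of these terms simplifies to sums of mixed partials that cancel in pairs. The result is 0 (by equality of mixed partials for smooth functions — Schwarz / Clairaut).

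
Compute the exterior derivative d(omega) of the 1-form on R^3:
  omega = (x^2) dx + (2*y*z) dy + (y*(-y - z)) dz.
d(omega) = (-4*y - z) dy ∧ dz

For a 1-form omega = sum_i f_i dx_i, the exterior derivative is
  d(omega) = sum_{i < j} (∂f_j/∂x_i - ∂f_i/∂x_j) dx_i ∧ dx_j.
  coefficient of dy ∧ dz: ∂f_3/∂y - ∂f_2/∂z = ∂(y*(-y - z))/∂y - ∂(2*y*z)/∂z = -4*y - z
Assembling: d(omega) = (-4*y - z) dy ∧ dz.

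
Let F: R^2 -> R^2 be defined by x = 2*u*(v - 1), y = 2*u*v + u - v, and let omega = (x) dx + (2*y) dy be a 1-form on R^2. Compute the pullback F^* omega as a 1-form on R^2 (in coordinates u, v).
F^* omega = (12*u*v^2 + 6*u - 4*v^2 - 2*v) du + (12*u^2*v - 8*u*v - 2*u + 2*v) dv

Using F^*(f dg) = (f ∘ F) d(g ∘ F), substitute each coordinate x_i by F_i(u, v) in f_i, and replace dx_i by d F_i = (∂F_i/∂u) du + (∂F_i/∂v) dv.
  For the x component: f_1(F) = 2*u*(v - 1); d F_1 = (2*v - 2) du + (2*u) dv
  For the y component: f_2(F) = 4*u*v + 2*u - 2*v; d F_2 = (2*v + 1) du + (2*u - 1) dv
Combining and collecting du, dv coefficients:
  coeff of du: 12*u*v^2 + 6*u - 4*v^2 - 2*v
  coeff of dv: 12*u^2*v - 8*u*v - 2*u + 2*v
F^* omega = (12*u*v^2 + 6*u - 4*v^2 - 2*v) du + (12*u^2*v - 8*u*v - 2*u + 2*v) dv.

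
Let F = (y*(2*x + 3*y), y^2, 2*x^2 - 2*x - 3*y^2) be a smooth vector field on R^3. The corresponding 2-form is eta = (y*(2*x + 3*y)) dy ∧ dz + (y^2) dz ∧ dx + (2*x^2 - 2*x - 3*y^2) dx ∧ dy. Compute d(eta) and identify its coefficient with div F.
d(eta) = (4*y) dx ∧ dy ∧ dz; div F = 4*y

For a 2-form in R^3 of the form above, applying d gives a 3-form with coefficient ∂P/∂x + ∂Q/∂y + ∂R/∂z:
  ∂P/∂x = 2*y
  ∂Q/∂y = 2*y
  ∂R/∂z = 0
Sum = 4*y, which is exactly div F.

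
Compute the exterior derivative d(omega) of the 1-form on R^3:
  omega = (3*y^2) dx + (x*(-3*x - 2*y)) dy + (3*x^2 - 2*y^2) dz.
d(omega) = (-6*x - 8*y) dx ∧ dy + (6*x) dx ∧ dz + (-4*y) dy ∧ dz

For a 1-form omega = sum_i f_i dx_i, the exterior derivative is
  d(omega) = sum_{i < j} (∂f_j/∂x_i - ∂f_i/∂x_j) dx_i ∧ dx_j.
  coefficient of dx ∧ dy: ∂f_2/∂x - ∂f_1/∂y = ∂(x*(-3*x - 2*y))/∂x - ∂(3*y^2)/∂y = -6*x - 8*y
  coefficient of dx ∧ dz: ∂f_3/∂x - ∂f_1/∂z = ∂(3*x^2 - 2*y^2)/∂x - ∂(3*y^2)/∂z = 6*x
  coefficient of dy ∧ dz: ∂f_3/∂y - ∂f_2/∂z = ∂(3*x^2 - 2*y^2)/∂y - ∂(x*(-3*x - 2*y))/∂z = -4*y
Assembling: d(omega) = (-6*x - 8*y) dx ∧ dy + (6*x) dx ∧ dz + (-4*y) dy ∧ dz.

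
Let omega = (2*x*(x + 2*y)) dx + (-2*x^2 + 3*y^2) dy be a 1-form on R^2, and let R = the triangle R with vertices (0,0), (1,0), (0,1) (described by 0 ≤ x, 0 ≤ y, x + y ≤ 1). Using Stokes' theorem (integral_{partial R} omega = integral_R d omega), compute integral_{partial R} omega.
integral_(partial R) omega = -4/3

Stokes: integral_partial_R omega = integral_R d omega with d omega = (∂Q/∂x - ∂P/∂y) dx ∧ dy.
  ∂Q/∂x = -4*x
  ∂P/∂y = 4*x
  integrand = ∂Q/∂x - ∂P/∂y = -8*x.
Integrating over R: integral_0^1 integral_0^{1-x} (-8*x) dy dx = -4/3.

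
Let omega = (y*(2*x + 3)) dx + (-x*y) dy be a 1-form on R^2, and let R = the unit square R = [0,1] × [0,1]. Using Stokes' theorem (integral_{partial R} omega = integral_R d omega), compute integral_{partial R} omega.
integral_(partial R) omega = -9/2

Stokes: integral_partial_R omega = integral_R d omega with d omega = (∂Q/∂x - ∂P/∂y) dx ∧ dy.
  ∂Q/∂x = -y
  ∂P/∂y = 2*x + 3
  integrand = ∂Q/∂x - ∂P/∂y = -2*x - y - 3.
Integrating over R: integral_0^1 integral_0^1 (-2*x - y - 3) dx dy = -9/2.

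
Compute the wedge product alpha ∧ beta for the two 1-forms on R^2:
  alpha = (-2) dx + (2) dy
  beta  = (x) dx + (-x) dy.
alpha ∧ beta = 0

Distribute the wedge, using dx_i ∧ dx_j = -dx_j ∧ dx_i and dx_i ∧ dx_i = 0. For each pair (i, j) with i < j, the coefficient of dx_i ∧ dx_j in alpha ∧ beta is (alpha_i * beta_j - alpha_j * beta_i). Collecting: alpha ∧ beta = 0.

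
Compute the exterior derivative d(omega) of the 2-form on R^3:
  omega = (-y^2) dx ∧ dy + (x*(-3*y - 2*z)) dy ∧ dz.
d(omega) = (-3*y - 2*z) dx ∧ dy ∧ dz

For a 2-form omega = sum_{i<j} g_{ij} dx_i ∧ dx_j, the exterior derivative is
  d(omega) = sum_{i<j} d(g_{ij}) ∧ dx_i ∧ dx_j = sum_{i<j, k} (∂g_{ij}/∂x_k) dx_k ∧ dx_i ∧ dx_j.
Expand each term, using dx_k ∧ dx_i ∧ dx_j = sgn(permutation) dx_{(a)} ∧ dx_{(b)} ∧ dx_{(c)} with (a < b < c) sorted:
  d(x*(-3*y - 2*z)) includes (∂/∂x)(x*(-3*y - 2*z)) dx = (-3*y - 2*z) dx, which multiplied by dy ∧ dz gives (-3*y - 2*z) dx ∧ dy ∧ dz
Collecting like 3-forms: d(omega) = (-3*y - 2*z) dx ∧ dy ∧ dz.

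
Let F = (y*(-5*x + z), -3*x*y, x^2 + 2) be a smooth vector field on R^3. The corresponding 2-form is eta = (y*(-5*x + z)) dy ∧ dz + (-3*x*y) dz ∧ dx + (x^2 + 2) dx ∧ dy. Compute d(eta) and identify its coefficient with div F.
d(eta) = (-3*x - 5*y) dx ∧ dy ∧ dz; div F = -3*x - 5*y

For a 2-form in R^3 of the form above, applying d gives a 3-form with coefficient ∂P/∂x + ∂Q/∂y + ∂R/∂z:
  ∂P/∂x = -5*y
  ∂Q/∂y = -3*x
  ∂R/∂z = 0
Sum = -3*x - 5*y, which is exactly div F.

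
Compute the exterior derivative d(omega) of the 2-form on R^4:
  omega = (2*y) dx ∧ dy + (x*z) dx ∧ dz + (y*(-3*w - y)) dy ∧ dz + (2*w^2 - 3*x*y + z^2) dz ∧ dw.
d(omega) = (-3*x - 3*y) dy ∧ dz ∧ dw + (-3*y) dx ∧ dz ∧ dw

For a 2-form omega = sum_{i<j} g_{ij} dx_i ∧ dx_j, the exterior derivative is
  d(omega) = sum_{i<j} d(g_{ij}) ∧ dx_i ∧ dx_j = sum_{i<j, k} (∂g_{ij}/∂x_k) dx_k ∧ dx_i ∧ dx_j.
Expand each term, using dx_k ∧ dx_i ∧ dx_j = sgn(permutation) dx_{(a)} ∧ dx_{(b)} ∧ dx_{(c)} with (a < b < c) sorted:
  d(y*(-3*w - y)) includes (∂/∂w)(y*(-3*w - y)) dw = (-3*y) dw, which multiplied by dy ∧ dz gives (-3*y) dy ∧ dz ∧ dw
  d(2*w^2 - 3*x*y + z^2) includes (∂/∂x)(2*w^2 - 3*x*y + z^2) dx = (-3*y) dx, which multiplied by dz ∧ dw gives (-3*y) dx ∧ dz ∧ dw
  d(2*w^2 - 3*x*y + z^2) includes (∂/∂y)(2*w^2 - 3*x*y + z^2) dy = (-3*x) dy, which multiplied by dz ∧ dw gives (-3*x) dy ∧ dz ∧ dw
Collecting like 3-forms: d(omega) = (-3*x - 3*y) dy ∧ dz ∧ dw + (-3*y) dx ∧ dz ∧ dw.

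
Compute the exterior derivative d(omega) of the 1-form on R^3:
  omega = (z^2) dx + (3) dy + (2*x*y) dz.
d(omega) = (2*y - 2*z) dx ∧ dz + (2*x) dy ∧ dz

For a 1-form omega = sum_i f_i dx_i, the exterior derivative is
  d(omega) = sum_{i < j} (∂f_j/∂x_i - ∂f_i/∂x_j) dx_i ∧ dx_j.
  coefficient of dx ∧ dz: ∂f_3/∂x - ∂f_1/∂z = ∂(2*x*y)/∂x - ∂(z^2)/∂z = 2*y - 2*z
  coefficient of dy ∧ dz: ∂f_3/∂y - ∂f_2/∂z = ∂(2*x*y)/∂y - ∂(3)/∂z = 2*x
Assembling: d(omega) = (2*y - 2*z) dx ∧ dz + (2*x) dy ∧ dz.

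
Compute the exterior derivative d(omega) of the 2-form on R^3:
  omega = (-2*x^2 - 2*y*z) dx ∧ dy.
d(omega) = (-2*y) dx ∧ dy ∧ dz

For a 2-form omega = sum_{i<j} g_{ij} dx_i ∧ dx_j, the exterior derivative is
  d(omega) = sum_{i<j} d(g_{ij}) ∧ dx_i ∧ dx_j = sum_{i<j, k} (∂g_{ij}/∂x_k) dx_k ∧ dx_i ∧ dx_j.
Expand each term, using dx_k ∧ dx_i ∧ dx_j = sgn(permutation) dx_{(a)} ∧ dx_{(b)} ∧ dx_{(c)} with (a < b < c) sorted:
  d(-2*x^2 - 2*y*z) includes (∂/∂z)(-2*x^2 - 2*y*z) dz = (-2*y) dz, which multiplied by dx ∧ dy gives (-2*y) dx ∧ dy ∧ dz
Collecting like 3-forms: d(omega) = (-2*y) dx ∧ dy ∧ dz.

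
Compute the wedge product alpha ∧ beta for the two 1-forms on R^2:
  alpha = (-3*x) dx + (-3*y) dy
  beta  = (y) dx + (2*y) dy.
alpha ∧ beta = (3*y*(-2*x + y)) dx ∧ dy

Distribute the wedge, using dx_i ∧ dx_j = -dx_j ∧ dx_i and dx_i ∧ dx_i = 0. For each pair (i, j) with i < j, the coefficient of dx_i ∧ dx_j in alpha ∧ beta is (alpha_i * beta_j - alpha_j * beta_i). Collecting: alpha ∧ beta = (3*y*(-2*x + y)) dx ∧ dy.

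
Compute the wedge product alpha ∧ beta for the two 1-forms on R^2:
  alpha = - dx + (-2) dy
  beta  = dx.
alpha ∧ beta = (2) dx ∧ dy

Distribute the wedge, using dx_i ∧ dx_j = -dx_j ∧ dx_i and dx_i ∧ dx_i = 0. For each pair (i, j) with i < j, the coefficient of dx_i ∧ dx_j in alpha ∧ beta is (alpha_i * beta_j - alpha_j * beta_i). Collecting: alpha ∧ beta = (2) dx ∧ dy.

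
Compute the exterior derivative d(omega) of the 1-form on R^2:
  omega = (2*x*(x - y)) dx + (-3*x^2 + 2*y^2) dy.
d(omega) = (-4*x) dx ∧ dy

For a 1-form omega = sum_i f_i dx_i, the exterior derivative is
  d(omega) = sum_{i < j} (∂f_j/∂x_i - ∂f_i/∂x_j) dx_i ∧ dx_j.
  coefficient of dx ∧ dy: ∂f_2/∂x - ∂f_1/∂y = ∂(-3*x^2 + 2*y^2)/∂x - ∂(2*x*(x - y))/∂y = -4*x
Assembling: d(omega) = (-4*x) dx ∧ dy.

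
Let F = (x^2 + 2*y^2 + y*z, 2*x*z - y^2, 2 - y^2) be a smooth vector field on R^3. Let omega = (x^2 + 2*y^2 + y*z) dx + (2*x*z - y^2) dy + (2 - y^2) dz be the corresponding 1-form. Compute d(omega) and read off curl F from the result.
d(omega) = (-2*x - 2*y) dy ∧ dz + (y) dz ∧ dx + (-4*y + z) dx ∧ dy; curl F = (-2*x - 2*y, y, -4*y + z)

d omega = sum_{i<j} (∂f_j/∂x_i - ∂f_i/∂x_j) dx_i ∧ dx_j. Under the identification (dy ∧ dz, dz ∧ dx, dx ∧ dy) ↔ (e_x, e_y, e_z), the coefficients are exactly the components of curl F. Compute:
  ∂R/∂y - ∂Q/∂z = (-2*y) - (2*x) = -2*x - 2*y
  ∂P/∂z - ∂R/∂x = (y) - (0) = y
  ∂Q/∂x - ∂P/∂y = (2*z) - (4*y + z) = -4*y + z.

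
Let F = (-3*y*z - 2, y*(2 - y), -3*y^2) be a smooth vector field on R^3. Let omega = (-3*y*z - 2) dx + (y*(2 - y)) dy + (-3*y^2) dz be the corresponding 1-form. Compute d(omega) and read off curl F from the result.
d(omega) = (-6*y) dy ∧ dz + (-3*y) dz ∧ dx + (3*z) dx ∧ dy; curl F = (-6*y, -3*y, 3*z)

d omega = sum_{i<j} (∂f_j/∂x_i - ∂f_i/∂x_j) dx_i ∧ dx_j. Under the identification (dy ∧ dz, dz ∧ dx, dx ∧ dy) ↔ (e_x, e_y, e_z), the coefficients are exactly the components of curl F. Compute:
  ∂R/∂y - ∂Q/∂z = (-6*y) - (0) = -6*y
  ∂P/∂z - ∂R/∂x = (-3*y) - (0) = -3*y
  ∂Q/∂x - ∂P/∂y = (0) - (-3*z) = 3*z.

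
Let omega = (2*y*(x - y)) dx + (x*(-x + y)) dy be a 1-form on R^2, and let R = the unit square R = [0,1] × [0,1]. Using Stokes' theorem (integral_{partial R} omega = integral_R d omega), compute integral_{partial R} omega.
integral_(partial R) omega = 1/2

Stokes: integral_partial_R omega = integral_R d omega with d omega = (∂Q/∂x - ∂P/∂y) dx ∧ dy.
  ∂Q/∂x = -2*x + y
  ∂P/∂y = 2*x - 4*y
  integrand = ∂Q/∂x - ∂P/∂y = -4*x + 5*y.
Integrating over R: integral_0^1 integral_0^1 (-4*x + 5*y) dx dy = 1/2.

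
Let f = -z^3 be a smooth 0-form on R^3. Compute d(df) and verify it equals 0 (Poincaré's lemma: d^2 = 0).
d(df) = 0

Step 1: df = sum_i (∂f/∂x_i) dx_i = (0) dx + (0) dy + (-3*z^2) dz.
Step 2: Apply d again. Using the 1-form formula, the coefficient of dx ∧ dy in d(df) is ∂^2 f/∂x ∂y - ∂^2 f/∂y ∂x = (0) - (0) = 0 (equality of mixed partials for smooth f).
Similarly for dx ∧ dz and dy ∧ dz — all coefficients vanish. So d(df) = 0.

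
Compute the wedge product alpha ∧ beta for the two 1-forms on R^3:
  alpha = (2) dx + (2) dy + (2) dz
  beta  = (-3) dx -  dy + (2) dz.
alpha ∧ beta = (4) dx ∧ dy + (10) dx ∧ dz + (6) dy ∧ dz

Distribute the wedge, using dx_i ∧ dx_j = -dx_j ∧ dx_i and dx_i ∧ dx_i = 0. For each pair (i, j) with i < j, the coefficient of dx_i ∧ dx_j in alpha ∧ beta is (alpha_i * beta_j - alpha_j * beta_i). Collecting: alpha ∧ beta = (4) dx ∧ dy + (10) dx ∧ dz + (6) dy ∧ dz.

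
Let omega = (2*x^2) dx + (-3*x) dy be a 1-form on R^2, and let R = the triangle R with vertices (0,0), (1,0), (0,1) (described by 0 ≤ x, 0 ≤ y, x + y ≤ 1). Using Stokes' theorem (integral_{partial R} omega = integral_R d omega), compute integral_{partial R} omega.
integral_(partial R) omega = -3/2

Stokes: integral_partial_R omega = integral_R d omega with d omega = (∂Q/∂x - ∂P/∂y) dx ∧ dy.
  ∂Q/∂x = -3
  ∂P/∂y = 0
  integrand = ∂Q/∂x - ∂P/∂y = -3.
Integrating over R: integral_0^1 integral_0^{1-x} (-3) dy dx = -3/2.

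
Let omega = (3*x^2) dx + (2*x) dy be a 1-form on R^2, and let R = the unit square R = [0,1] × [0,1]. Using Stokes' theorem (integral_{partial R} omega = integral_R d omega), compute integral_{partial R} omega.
integral_(partial R) omega = 2

Stokes: integral_partial_R omega = integral_R d omega with d omega = (∂Q/∂x - ∂P/∂y) dx ∧ dy.
  ∂Q/∂x = 2
  ∂P/∂y = 0
  integrand = ∂Q/∂x - ∂P/∂y = 2.
Integrating over R: integral_0^1 integral_0^1 (2) dx dy = 2.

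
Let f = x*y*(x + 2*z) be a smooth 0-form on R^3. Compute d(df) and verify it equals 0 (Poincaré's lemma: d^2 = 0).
d(df) = 0

Step 1: df = sum_i (∂f/∂x_i) dx_i = (2*y*(x + z)) dx + (x*(x + 2*z)) dy + (2*x*y) dz.
Step 2: Apply d again. Using the 1-form formula, the coefficient of dx ∧ dy in d(df) is ∂^2 f/∂x ∂y - ∂^2 f/∂y ∂x = (2*x + 2*z) - (2*x + 2*z) = 0 (equality of mixed partials for smooth f).
Similarly for dx ∧ dz and dy ∧ dz — all coefficients vanish. So d(df) = 0.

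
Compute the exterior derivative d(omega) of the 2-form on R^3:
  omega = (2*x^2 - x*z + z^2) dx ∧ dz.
d(omega) = 0

For a 2-form omega = sum_{i<j} g_{ij} dx_i ∧ dx_j, the exterior derivative is
  d(omega) = sum_{i<j} d(g_{ij}) ∧ dx_i ∧ dx_j = sum_{i<j, k} (∂g_{ij}/∂x_k) dx_k ∧ dx_i ∧ dx_j.
Expand each term, using dx_k ∧ dx_i ∧ dx_j = sgn(permutation) dx_{(a)} ∧ dx_{(b)} ∧ dx_{(c)} with (a < b < c) sorted:

Collecting like 3-forms: d(omega) = 0.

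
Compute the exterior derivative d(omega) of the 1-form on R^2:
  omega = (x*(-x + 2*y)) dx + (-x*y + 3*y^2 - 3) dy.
d(omega) = (-2*x - y) dx ∧ dy

For a 1-form omega = sum_i f_i dx_i, the exterior derivative is
  d(omega) = sum_{i < j} (∂f_j/∂x_i - ∂f_i/∂x_j) dx_i ∧ dx_j.
  coefficient of dx ∧ dy: ∂f_2/∂x - ∂f_1/∂y = ∂(-x*y + 3*y^2 - 3)/∂x - ∂(x*(-x + 2*y))/∂y = -2*x - y
Assembling: d(omega) = (-2*x - y) dx ∧ dy.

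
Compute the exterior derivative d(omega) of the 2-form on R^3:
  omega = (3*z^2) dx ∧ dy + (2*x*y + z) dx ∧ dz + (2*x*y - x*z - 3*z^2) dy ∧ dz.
d(omega) = (-2*x + 2*y + 5*z) dx ∧ dy ∧ dz

For a 2-form omega = sum_{i<j} g_{ij} dx_i ∧ dx_j, the exterior derivative is
  d(omega) = sum_{i<j} d(g_{ij}) ∧ dx_i ∧ dx_j = sum_{i<j, k} (∂g_{ij}/∂x_k) dx_k ∧ dx_i ∧ dx_j.
Expand each term, using dx_k ∧ dx_i ∧ dx_j = sgn(permutation) dx_{(a)} ∧ dx_{(b)} ∧ dx_{(c)} with (a < b < c) sorted:
  d(3*z^2) includes (∂/∂z)(3*z^2) dz = (6*z) dz, which multiplied by dx ∧ dy gives (6*z) dx ∧ dy ∧ dz
  d(2*x*y + z) includes (∂/∂y)(2*x*y + z) dy = (2*x) dy, which multiplied by dx ∧ dz gives (-2*x) dx ∧ dy ∧ dz
  d(2*x*y - x*z - 3*z^2) includes (∂/∂x)(2*x*y - x*z - 3*z^2) dx = (2*y - z) dx, which multiplied by dy ∧ dz gives (2*y - z) dx ∧ dy ∧ dz
Collecting like 3-forms: d(omega) = (-2*x + 2*y + 5*z) dx ∧ dy ∧ dz.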